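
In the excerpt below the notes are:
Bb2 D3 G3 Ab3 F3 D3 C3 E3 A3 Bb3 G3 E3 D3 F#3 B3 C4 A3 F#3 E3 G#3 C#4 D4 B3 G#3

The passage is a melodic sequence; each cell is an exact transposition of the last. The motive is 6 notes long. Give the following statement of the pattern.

F#3 A#3 D#4 E4 C#4 A#3

With a 6-note motive the entries are Bb2, C3, D3, E3, each up a 2nd from the previous.
So cell 5 is F#3 A#3 D#4 E4 C#4 A#3.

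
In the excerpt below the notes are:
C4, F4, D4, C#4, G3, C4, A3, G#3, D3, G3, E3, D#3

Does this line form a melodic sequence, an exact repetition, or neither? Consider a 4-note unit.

Each 4-note cell is the previous one transposed down a 4th.

sequence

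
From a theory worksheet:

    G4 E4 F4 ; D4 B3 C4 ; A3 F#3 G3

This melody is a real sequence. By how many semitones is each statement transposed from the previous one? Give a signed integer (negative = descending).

-5

Unit = 3 notes; the statements start on G4, D4, A3, moving down a 4th each time.
G4 to D4 spans -5 semitones.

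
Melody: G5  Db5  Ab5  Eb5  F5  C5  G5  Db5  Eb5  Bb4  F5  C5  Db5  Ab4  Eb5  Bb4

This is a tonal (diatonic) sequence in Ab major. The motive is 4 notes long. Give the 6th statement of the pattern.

Bb4 F4 C5 G4

Taking 4-note groups, the heads are G5, F5, Eb5, Db5: the pattern moves down a 2nd.
Carrying on: C5 → Bb4.
From Bb4 the diatonic shape gives Bb4 F4 C5 G4.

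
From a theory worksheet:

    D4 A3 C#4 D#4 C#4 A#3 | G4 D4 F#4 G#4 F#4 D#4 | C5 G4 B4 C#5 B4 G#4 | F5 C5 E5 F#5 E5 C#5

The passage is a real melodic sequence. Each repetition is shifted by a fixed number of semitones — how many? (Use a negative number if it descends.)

With a 6-note motive the entries are D4, G4, C5, F5, each up a 4th from the previous.
Counting half-steps from D4 to G4: 5.

5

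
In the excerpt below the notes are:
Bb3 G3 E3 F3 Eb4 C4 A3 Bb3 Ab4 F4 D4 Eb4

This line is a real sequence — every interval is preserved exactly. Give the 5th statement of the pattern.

Gb5 Eb5 C5 Db5

With a 4-note motive the entries are Bb3, Eb4, Ab4, each up a 4th from the previous.
Continuing the starts: Db5 → Gb5.
So cell 5 is Gb5 Eb5 C5 Db5.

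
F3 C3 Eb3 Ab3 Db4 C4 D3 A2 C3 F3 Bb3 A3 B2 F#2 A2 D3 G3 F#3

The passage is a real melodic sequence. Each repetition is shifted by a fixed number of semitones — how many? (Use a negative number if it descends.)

-3

The 6-note cells begin on F3, D3, B2 — each down a 3rd from the last.
Counting half-steps from F3 to D3: -3.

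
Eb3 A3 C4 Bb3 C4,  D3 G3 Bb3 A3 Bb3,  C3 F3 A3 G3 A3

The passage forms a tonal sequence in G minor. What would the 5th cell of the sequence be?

A2 D3 F3 Eb3 F3

The 5-note cells begin on Eb3, D3, C3 — each down a 2nd from the last.
Carrying on: Bb2 → A2.
From A2 the diatonic shape gives A2 D3 F3 Eb3 F3.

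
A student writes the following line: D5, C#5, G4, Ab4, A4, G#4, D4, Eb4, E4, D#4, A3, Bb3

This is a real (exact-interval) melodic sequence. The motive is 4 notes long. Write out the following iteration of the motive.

The 4-note cells begin on D5, A4, E4 — each down a 4th from the last.
So cell 4 is B3 A#3 E3 F3.

B3 A#3 E3 F3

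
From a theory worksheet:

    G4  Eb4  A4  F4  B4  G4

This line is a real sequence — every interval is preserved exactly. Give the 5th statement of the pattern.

D#5 B4

Taking 2-note groups, the heads are G4, A4, B4: the pattern moves up a 2nd.
Continuing the starts: C#5 → D#5.
So cell 5 is D#5 B4.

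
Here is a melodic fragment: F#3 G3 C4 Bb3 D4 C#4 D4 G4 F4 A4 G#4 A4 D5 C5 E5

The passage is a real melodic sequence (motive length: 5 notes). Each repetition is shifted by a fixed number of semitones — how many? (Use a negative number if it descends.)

7

The 5-note cells begin on F#3, C#4, G#4 — each up a 5th from the last.
Counting half-steps from F#3 to C#4: 7.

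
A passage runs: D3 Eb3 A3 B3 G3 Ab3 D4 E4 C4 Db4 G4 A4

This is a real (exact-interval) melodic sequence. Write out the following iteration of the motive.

The 4-note cells begin on D3, G3, C4 — each up a 4th from the last.
From F4 the exact shape gives F4 Gb4 C5 D5.

F4 Gb4 C5 D5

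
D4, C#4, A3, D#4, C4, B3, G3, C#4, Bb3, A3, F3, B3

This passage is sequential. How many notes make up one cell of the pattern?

There are 12 notes; a 4-note unit gives 3 cells:
D4 C#4 A3 D#4 | C4 B3 G3 C#4 | Bb3 A3 F3 B3
Every group is a transposition down a 2nd of the one before; no shorter unit works.

4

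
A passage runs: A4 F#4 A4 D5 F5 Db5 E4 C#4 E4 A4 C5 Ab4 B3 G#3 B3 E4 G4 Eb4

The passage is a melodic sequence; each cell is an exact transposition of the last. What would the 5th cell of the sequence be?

The 6-note cells begin on A4, E4, B3 — each down a 4th from the last.
Extending down a 4th: F#3 → C#3.
So cell 5 is C#3 A#2 C#3 F#3 A3 F3.

C#3 A#2 C#3 F#3 A3 F3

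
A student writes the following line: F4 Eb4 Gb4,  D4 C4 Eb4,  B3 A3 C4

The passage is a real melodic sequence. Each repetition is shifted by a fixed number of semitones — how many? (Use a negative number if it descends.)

With a 3-note motive the entries are F4, D4, B3, each down a 3rd from the previous.
Counting half-steps from F4 to D4: -3.

-3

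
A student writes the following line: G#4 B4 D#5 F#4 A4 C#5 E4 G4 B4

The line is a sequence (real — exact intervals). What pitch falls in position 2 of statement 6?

Db4

The unit is 3 notes. Position-2 pitches of the 3 shown cells: B4, A4, G4.
Each moves down a 2nd. Continuing: F4 → Eb4 → Db4.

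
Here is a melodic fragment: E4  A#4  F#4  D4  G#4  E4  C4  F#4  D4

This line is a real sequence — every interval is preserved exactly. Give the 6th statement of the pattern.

Gb3 C4 Ab3

With a 3-note motive the entries are E4, D4, C4, each down a 2nd from the previous.
Continuing the starts: Bb3 → Ab3 → Gb3.
From Gb3 the exact shape gives Gb3 C4 Ab3.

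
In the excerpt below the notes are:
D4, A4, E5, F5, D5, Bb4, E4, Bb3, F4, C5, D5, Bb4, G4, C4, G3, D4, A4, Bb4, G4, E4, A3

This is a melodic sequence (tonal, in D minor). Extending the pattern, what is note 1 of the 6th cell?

The unit is 7 notes. Position-1 pitches of the 3 shown cells: D4, Bb3, G3.
Extending down a 3rd: E3 → C3 → A2.

A2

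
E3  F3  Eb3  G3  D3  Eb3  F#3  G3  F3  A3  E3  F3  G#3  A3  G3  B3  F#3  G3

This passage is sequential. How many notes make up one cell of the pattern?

Try groups of 6 (3 cells in 18 notes):
E3 F3 Eb3 G3 D3 Eb3 | F#3 G3 F3 A3 E3 F3 | G#3 A3 G3 B3 F#3 G3
That's a consistent up a 2nd shift per cell, and no other grouping gives one.

6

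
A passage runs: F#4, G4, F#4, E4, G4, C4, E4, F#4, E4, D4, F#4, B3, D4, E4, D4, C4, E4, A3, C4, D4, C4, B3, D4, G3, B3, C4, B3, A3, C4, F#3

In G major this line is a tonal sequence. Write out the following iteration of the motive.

A3 B3 A3 G3 B3 E3

Unit = 6 notes; the statements start on F#4, E4, D4, C4, B3, moving down a 2nd each time.
From A3 the diatonic shape gives A3 B3 A3 G3 B3 E3.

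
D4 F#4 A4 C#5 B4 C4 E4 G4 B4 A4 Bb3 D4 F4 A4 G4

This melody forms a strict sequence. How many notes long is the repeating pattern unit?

Try groups of 5 (3 cells in 15 notes):
D4 F#4 A4 C#5 B4 | C4 E4 G4 B4 A4 | Bb3 D4 F4 A4 G4
That's a consistent down a 2nd shift per cell, and no other grouping gives one.

5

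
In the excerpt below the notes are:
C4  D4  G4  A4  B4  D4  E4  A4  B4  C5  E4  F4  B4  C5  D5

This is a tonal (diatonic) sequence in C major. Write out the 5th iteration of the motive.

With a 5-note motive the entries are C4, D4, E4, each up a 2nd from the previous.
Continuing the starts: F4 → G4.
From G4 the diatonic shape gives G4 A4 D5 E5 F5.

G4 A4 D5 E5 F5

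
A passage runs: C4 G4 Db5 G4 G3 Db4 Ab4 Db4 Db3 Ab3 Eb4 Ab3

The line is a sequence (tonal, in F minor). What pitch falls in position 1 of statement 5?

Grouping in 4s, the 1st note of each cell is C4, G3, Db3.
Each moves down a 4th. Continuing: Ab2 → Eb2.

Eb2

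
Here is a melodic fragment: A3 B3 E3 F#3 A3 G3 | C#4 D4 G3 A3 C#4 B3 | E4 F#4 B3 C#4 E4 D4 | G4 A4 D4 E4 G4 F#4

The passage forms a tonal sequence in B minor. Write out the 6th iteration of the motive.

Unit = 6 notes; the statements start on A3, C#4, E4, G4, moving up a 3rd each time.
Carrying on: B4 → D5.
So cell 6 is D5 E5 A4 B4 D5 C#5.

D5 E5 A4 B4 D5 C#5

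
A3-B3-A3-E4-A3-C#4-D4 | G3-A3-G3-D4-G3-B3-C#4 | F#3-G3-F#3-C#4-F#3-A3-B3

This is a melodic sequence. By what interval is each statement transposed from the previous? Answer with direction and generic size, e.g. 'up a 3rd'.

The 7-note cells begin on A3, G3, F#3 — each down a 2nd from the last.
From A3 to G3: down a 2nd.

down a 2nd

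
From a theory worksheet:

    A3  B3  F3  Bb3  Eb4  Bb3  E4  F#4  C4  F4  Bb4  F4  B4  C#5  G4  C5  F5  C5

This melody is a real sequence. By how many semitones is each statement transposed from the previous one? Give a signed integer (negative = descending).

7

With a 6-note motive the entries are A3, E4, B4, each up a 5th from the previous.
A3→E4 is 64 − 57 = 7 semitones.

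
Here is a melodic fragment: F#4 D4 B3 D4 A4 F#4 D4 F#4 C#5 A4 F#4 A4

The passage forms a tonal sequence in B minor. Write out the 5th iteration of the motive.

The 4-note cells begin on F#4, A4, C#5 — each up a 3rd from the last.
Extending up a 3rd: E5 → G5.
From G5 the diatonic shape gives G5 E5 C#5 E5.

G5 E5 C#5 E5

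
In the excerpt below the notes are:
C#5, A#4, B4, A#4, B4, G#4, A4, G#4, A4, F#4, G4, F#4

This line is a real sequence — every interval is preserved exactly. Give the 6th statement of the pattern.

Eb4 C4 Db4 C4

Unit = 4 notes; the statements start on C#5, B4, A4, moving down a 2nd each time.
Continuing the starts: G4 → F4 → Eb4.
Statement 6 starts on Eb4 and keeps the same exact contour: Eb4 C4 Db4 C4.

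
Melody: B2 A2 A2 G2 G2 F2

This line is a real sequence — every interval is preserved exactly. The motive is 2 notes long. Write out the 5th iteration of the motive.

Eb2 Db2

With a 2-note motive the entries are B2, A2, G2, each down a 2nd from the previous.
Continuing the starts: F2 → Eb2.
So cell 5 is Eb2 Db2.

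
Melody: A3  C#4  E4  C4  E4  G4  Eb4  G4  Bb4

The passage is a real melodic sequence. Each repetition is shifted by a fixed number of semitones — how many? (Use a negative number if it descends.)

Unit = 3 notes; the statements start on A3, C4, Eb4, moving up a 3rd each time.
Counting half-steps from A3 to C4: 3.

3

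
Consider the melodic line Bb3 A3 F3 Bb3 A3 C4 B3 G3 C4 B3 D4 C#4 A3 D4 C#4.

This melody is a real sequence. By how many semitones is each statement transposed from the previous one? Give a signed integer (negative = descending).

Taking 5-note groups, the heads are Bb3, C4, D4: the pattern moves up a 2nd.
Bb3 to C4 spans +2 semitones.

2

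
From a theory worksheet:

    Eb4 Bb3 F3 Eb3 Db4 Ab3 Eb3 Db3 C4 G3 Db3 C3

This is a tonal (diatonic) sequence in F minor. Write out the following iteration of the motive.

Bb3 F3 C3 Bb2

Unit = 4 notes; the statements start on Eb4, Db4, C4, moving down a 2nd each time.
Statement 4 starts on Bb3 and keeps the same diatonic contour: Bb3 F3 C3 Bb2.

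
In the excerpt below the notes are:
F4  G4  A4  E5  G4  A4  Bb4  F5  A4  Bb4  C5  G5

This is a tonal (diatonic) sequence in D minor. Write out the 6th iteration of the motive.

The 4-note cells begin on F4, G4, A4 — each up a 2nd from the last.
Extending up a 2nd: Bb4 → C5 → D5.
Statement 6 starts on D5 and keeps the same diatonic contour: D5 E5 F5 C6.

D5 E5 F5 C6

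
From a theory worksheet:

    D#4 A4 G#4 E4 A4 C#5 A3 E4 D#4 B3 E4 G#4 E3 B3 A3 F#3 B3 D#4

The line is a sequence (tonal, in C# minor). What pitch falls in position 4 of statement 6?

D#2

With 6-note cells, note 4 of each statement runs E4, B3, F#3.
Carrying that down a 4th forward: C#3 → G#2 → D#2.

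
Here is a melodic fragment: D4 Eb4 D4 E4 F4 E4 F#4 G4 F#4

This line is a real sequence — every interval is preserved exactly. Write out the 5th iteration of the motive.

A#4 B4 A#4

The 3-note cells begin on D4, E4, F#4 — each up a 2nd from the last.
Carrying on: G#4 → A#4.
From A#4 the exact shape gives A#4 B4 A#4.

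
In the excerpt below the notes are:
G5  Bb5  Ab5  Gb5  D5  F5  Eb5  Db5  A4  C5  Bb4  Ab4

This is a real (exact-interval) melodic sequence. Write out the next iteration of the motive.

E4 G4 F4 Eb4

With a 4-note motive the entries are G5, D5, A4, each down a 4th from the previous.
So cell 4 is E4 G4 F4 Eb4.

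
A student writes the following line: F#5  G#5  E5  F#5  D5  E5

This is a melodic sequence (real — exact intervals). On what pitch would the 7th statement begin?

Gb4

Unit = 2 notes; the statements start on F#5, E5, D5, moving down a 2nd each time.
Continuing: C5 → Bb4 → Ab4 → Gb4. Statement 7 starts on Gb4.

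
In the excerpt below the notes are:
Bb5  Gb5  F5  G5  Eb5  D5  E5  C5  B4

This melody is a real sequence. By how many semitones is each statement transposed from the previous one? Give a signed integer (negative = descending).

The 3-note cells begin on Bb5, G5, E5 — each down a 3rd from the last.
Counting half-steps from Bb5 to G5: -3.

-3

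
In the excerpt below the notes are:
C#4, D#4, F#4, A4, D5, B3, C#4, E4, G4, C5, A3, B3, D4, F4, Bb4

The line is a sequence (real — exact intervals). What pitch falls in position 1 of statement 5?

F3

With 5-note cells, note 1 of each statement runs C#4, B3, A3.
Each moves down a 2nd. Continuing: G3 → F3.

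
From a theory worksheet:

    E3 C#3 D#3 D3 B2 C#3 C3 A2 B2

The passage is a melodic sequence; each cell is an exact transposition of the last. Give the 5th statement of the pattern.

Unit = 3 notes; the statements start on E3, D3, C3, moving down a 2nd each time.
Extending down a 2nd: Bb2 → Ab2.
Statement 5 starts on Ab2 and keeps the same exact contour: Ab2 F2 G2.

Ab2 F2 G2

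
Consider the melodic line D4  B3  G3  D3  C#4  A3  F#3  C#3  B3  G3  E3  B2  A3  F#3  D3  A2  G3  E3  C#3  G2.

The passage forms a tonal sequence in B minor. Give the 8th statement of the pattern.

Taking 4-note groups, the heads are D4, C#4, B3, A3, G3: the pattern moves down a 2nd.
Extending down a 2nd: F#3 → E3 → D3.
From D3 the diatonic shape gives D3 B2 G2 D2.

D3 B2 G2 D2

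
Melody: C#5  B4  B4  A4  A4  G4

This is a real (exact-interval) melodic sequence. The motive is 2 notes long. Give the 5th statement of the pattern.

F4 Eb4

Unit = 2 notes; the statements start on C#5, B4, A4, moving down a 2nd each time.
Carrying on: G4 → F4.
From F4 the exact shape gives F4 Eb4.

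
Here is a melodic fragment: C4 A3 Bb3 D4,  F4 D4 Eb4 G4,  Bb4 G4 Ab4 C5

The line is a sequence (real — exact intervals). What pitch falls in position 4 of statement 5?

Bb5

Grouping in 4s, the 4th note of each cell is D4, G4, C5.
Extending up a 4th: F5 → Bb5.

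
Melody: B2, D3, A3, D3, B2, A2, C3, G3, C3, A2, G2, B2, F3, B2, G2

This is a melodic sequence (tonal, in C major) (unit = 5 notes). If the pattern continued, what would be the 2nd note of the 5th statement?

G2

Grouping in 5s, the 2nd note of each cell is D3, C3, B2.
Each moves down a 2nd. Continuing: A2 → G2.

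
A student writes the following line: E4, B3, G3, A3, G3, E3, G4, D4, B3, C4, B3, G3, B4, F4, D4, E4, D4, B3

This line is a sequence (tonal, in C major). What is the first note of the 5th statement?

The 6-note cells begin on E4, G4, B4 — each up a 3rd from the last.
Extending the heads up a 3rd: D5 → F5.

F5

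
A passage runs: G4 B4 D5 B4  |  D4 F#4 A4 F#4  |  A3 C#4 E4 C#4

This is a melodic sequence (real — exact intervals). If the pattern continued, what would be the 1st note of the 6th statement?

Grouping in 4s, the 1st note of each cell is G4, D4, A3.
Carrying that down a 4th forward: E3 → B2 → F#2.

F#2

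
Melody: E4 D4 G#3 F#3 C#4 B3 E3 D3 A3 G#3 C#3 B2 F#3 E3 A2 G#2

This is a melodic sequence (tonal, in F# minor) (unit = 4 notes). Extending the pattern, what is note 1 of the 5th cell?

The unit is 4 notes. Position-1 pitches of the 4 shown cells: E4, C#4, A3, F#3.
One more down a 3rd gives D3.

D3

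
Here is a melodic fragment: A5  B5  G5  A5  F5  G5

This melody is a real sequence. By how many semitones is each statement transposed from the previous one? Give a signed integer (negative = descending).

Unit = 2 notes; the statements start on A5, G5, F5, moving down a 2nd each time.
A5 to G5 spans -2 semitones.

-2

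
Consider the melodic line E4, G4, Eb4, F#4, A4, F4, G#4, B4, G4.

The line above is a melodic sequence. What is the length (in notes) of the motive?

9 notes total. Splitting into 3 groups of 3:
E4 G4 Eb4 | F#4 A4 F4 | G#4 B4 G4
Each cell is the previous one up a 2nd — so the unit is 3 notes.

3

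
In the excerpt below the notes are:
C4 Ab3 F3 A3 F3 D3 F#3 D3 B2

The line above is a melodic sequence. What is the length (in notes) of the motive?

9 notes total. Splitting into 3 groups of 3:
C4 Ab3 F3 | A3 F3 D3 | F#3 D3 B2
Each cell is the previous one down a 3rd — so the unit is 3 notes.

3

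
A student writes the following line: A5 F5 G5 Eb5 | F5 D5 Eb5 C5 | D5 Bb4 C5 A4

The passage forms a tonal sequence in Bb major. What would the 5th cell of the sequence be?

Taking 4-note groups, the heads are A5, F5, D5: the pattern moves down a 3rd.
Extending down a 3rd: Bb4 → G4.
From G4 the diatonic shape gives G4 Eb4 F4 D4.

G4 Eb4 F4 D4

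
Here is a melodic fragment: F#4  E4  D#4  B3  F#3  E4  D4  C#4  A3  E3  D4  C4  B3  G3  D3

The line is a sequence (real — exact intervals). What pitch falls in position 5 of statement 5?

With 5-note cells, note 5 of each statement runs F#3, E3, D3.
Each moves down a 2nd. Continuing: C3 → Bb2.

Bb2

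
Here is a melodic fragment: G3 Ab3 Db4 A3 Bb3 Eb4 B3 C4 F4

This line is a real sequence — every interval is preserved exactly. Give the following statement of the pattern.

C#4 D4 G4

The 3-note cells begin on G3, A3, B3 — each up a 2nd from the last.
So cell 4 is C#4 D4 G4.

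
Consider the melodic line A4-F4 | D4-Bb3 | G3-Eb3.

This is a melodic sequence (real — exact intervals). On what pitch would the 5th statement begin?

F2

With a 2-note motive the entries are A4, D4, G3, each down a 5th from the previous.
Extending the heads down a 5th: C3 → F2.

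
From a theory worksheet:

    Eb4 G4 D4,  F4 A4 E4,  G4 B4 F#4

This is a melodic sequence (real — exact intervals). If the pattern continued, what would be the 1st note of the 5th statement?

B4

Grouping in 3s, the 1st note of each cell is Eb4, F4, G4.
Carrying that up a 2nd forward: A4 → B4.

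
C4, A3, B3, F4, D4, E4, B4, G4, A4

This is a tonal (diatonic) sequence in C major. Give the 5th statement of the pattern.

A5 F5 G5

With a 3-note motive the entries are C4, F4, B4, each up a 4th from the previous.
Carrying on: E5 → A5.
From A5 the diatonic shape gives A5 F5 G5.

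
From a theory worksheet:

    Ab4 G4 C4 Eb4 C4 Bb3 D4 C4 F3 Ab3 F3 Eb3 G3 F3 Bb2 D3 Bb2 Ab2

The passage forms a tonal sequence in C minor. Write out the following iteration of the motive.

C3 Bb2 Eb2 G2 Eb2 D2

With a 6-note motive the entries are Ab4, D4, G3, each down a 5th from the previous.
Statement 4 starts on C3 and keeps the same diatonic contour: C3 Bb2 Eb2 G2 Eb2 D2.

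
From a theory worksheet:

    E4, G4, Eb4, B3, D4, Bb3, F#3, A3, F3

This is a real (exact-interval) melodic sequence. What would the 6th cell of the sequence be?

D#2 F#2 D2

Unit = 3 notes; the statements start on E4, B3, F#3, moving down a 4th each time.
Extending down a 4th: C#3 → G#2 → D#2.
So cell 6 is D#2 F#2 D2.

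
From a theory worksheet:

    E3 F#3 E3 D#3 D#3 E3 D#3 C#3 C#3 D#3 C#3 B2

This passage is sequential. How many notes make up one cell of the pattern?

4

Try groups of 4 (3 cells in 12 notes):
E3 F#3 E3 D#3 | D#3 E3 D#3 C#3 | C#3 D#3 C#3 B2
Every group is a transposition down a 2nd of the one before; no shorter unit works.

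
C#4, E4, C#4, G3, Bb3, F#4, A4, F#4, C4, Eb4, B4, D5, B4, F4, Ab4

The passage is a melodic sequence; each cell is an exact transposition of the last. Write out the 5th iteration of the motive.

A5 C6 A5 Eb5 Gb5

Unit = 5 notes; the statements start on C#4, F#4, B4, moving up a 4th each time.
Carrying on: E5 → A5.
From A5 the exact shape gives A5 C6 A5 Eb5 Gb5.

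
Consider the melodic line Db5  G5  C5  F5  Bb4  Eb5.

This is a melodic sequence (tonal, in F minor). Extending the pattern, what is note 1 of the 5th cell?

Grouping in 2s, the 1st note of each cell is Db5, C5, Bb4.
Extending down a 2nd: Ab4 → G4.

G4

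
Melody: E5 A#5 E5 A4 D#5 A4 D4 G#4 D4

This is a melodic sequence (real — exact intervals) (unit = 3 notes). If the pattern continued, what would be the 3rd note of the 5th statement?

C3

With 3-note cells, note 3 of each statement runs E5, A4, D4.
Carrying that down a 5th forward: G3 → C3.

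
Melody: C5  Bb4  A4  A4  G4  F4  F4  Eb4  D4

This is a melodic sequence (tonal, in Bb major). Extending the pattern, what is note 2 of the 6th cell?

F3

With 3-note cells, note 2 of each statement runs Bb4, G4, Eb4.
Each moves down a 3rd. Continuing: C4 → A3 → F3.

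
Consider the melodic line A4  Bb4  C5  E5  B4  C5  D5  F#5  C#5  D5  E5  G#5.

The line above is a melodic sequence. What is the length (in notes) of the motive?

12 notes total. Splitting into 3 groups of 4:
A4 Bb4 C5 E5 | B4 C5 D5 F#5 | C#5 D5 E5 G#5
That's a consistent up a 2nd shift per cell, and no other grouping gives one.

4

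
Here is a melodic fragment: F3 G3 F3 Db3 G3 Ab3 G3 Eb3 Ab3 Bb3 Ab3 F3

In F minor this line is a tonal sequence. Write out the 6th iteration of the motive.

Unit = 4 notes; the statements start on F3, G3, Ab3, moving up a 2nd each time.
Carrying on: Bb3 → C4 → Db4.
Statement 6 starts on Db4 and keeps the same diatonic contour: Db4 Eb4 Db4 Bb3.

Db4 Eb4 Db4 Bb3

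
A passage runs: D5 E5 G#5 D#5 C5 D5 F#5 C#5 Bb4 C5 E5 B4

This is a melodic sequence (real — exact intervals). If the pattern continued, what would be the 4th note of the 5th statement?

Grouping in 4s, the 4th note of each cell is D#5, C#5, B4.
Each moves down a 2nd. Continuing: A4 → G4.

G4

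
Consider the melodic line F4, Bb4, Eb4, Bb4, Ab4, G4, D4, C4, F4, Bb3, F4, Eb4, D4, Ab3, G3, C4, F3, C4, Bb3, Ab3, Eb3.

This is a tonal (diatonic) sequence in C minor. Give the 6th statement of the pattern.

Eb2 Ab2 D2 Ab2 G2 F2 C2

The 7-note cells begin on F4, C4, G3 — each down a 4th from the last.
Extending down a 4th: D3 → Ab2 → Eb2.
From Eb2 the diatonic shape gives Eb2 Ab2 D2 Ab2 G2 F2 C2.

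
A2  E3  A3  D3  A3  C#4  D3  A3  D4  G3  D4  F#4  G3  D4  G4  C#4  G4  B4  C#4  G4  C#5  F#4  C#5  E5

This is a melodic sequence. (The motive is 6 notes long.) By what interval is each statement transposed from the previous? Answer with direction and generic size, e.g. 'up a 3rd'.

up a 4th

Unit = 6 notes; the statements start on A2, D3, G3, C#4, moving up a 4th each time.
A2 to D3 is up a 4th.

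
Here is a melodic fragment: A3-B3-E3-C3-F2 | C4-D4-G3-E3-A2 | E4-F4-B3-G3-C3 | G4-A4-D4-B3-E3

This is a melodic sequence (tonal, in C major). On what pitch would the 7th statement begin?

Taking 5-note groups, the heads are A3, C4, E4, G4: the pattern moves up a 3rd.
Extending the heads up a 3rd: B4 → D5 → F5.

F5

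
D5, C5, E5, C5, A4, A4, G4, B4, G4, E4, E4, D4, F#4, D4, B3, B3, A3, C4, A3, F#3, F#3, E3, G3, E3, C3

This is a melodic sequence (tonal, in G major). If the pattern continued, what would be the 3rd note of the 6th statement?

D3

With 5-note cells, note 3 of each statement runs E5, B4, F#4, C4, G3.
Each moves down a 4th; the next is D3.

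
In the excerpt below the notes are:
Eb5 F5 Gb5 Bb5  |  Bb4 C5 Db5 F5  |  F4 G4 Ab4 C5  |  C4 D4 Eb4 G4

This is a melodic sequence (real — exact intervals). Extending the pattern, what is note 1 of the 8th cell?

The unit is 4 notes. Position-1 pitches of the 4 shown cells: Eb5, Bb4, F4, C4.
Extending down a 4th: G3 → D3 → A2 → E2.

E2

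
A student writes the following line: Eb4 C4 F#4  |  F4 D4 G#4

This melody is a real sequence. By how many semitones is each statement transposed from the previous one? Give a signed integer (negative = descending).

2

Unit = 3 notes; the statements start on Eb4, F4, moving up a 2nd each time.
Eb4 to F4 spans +2 semitones.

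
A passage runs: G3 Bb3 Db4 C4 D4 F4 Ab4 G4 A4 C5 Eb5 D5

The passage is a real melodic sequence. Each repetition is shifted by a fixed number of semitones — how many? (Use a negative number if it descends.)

The 4-note cells begin on G3, D4, A4 — each up a 5th from the last.
Counting half-steps from G3 to D4: 7.

7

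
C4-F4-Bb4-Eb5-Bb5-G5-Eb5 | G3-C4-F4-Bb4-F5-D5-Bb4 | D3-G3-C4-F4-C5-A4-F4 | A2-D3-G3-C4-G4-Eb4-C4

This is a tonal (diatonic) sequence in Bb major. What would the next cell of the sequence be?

Eb2 A2 D3 G3 D4 Bb3 G3

The 7-note cells begin on C4, G3, D3, A2 — each down a 4th from the last.
So cell 5 is Eb2 A2 D3 G3 D4 Bb3 G3.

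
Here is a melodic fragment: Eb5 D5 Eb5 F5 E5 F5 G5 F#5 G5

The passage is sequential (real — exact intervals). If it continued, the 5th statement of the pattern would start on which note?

B5

With a 3-note motive the entries are Eb5, F5, G5, each up a 2nd from the previous.
Extending the heads up a 2nd: A5 → B5.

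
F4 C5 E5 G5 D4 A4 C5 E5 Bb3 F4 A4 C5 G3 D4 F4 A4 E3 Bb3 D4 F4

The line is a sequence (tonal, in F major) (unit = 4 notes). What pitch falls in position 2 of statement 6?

The unit is 4 notes. Position-2 pitches of the 5 shown cells: C5, A4, F4, D4, Bb3.
One more down a 3rd gives G3.

G3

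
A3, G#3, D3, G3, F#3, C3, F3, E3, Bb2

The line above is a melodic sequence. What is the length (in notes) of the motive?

There are 9 notes; a 3-note unit gives 3 cells:
A3 G#3 D3 | G3 F#3 C3 | F3 E3 Bb2
Each cell is the previous one down a 2nd — so the unit is 3 notes.

3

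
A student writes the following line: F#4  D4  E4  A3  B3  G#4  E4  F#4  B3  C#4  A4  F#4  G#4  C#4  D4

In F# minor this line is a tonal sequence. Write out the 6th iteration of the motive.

With a 5-note motive the entries are F#4, G#4, A4, each up a 2nd from the previous.
Continuing the starts: B4 → C#5 → D5.
From D5 the diatonic shape gives D5 B4 C#5 F#4 G#4.

D5 B4 C#5 F#4 G#4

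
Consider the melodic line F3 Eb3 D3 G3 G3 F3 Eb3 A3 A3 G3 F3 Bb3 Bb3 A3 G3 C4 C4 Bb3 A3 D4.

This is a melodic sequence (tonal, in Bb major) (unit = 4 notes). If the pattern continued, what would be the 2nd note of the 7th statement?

Grouping in 4s, the 2nd note of each cell is Eb3, F3, G3, A3, Bb3.
Each moves up a 2nd. Continuing: C4 → D4.

D4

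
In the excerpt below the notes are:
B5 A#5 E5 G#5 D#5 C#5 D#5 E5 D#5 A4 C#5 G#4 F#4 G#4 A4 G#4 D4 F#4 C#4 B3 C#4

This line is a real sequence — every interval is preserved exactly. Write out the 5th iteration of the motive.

The 7-note cells begin on B5, E5, A4 — each down a 5th from the last.
Carrying on: D4 → G3.
Statement 5 starts on G3 and keeps the same exact contour: G3 F#3 C3 E3 B2 A2 B2.

G3 F#3 C3 E3 B2 A2 B2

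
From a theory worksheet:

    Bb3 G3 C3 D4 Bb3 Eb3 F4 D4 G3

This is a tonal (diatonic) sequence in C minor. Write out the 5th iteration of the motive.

The 3-note cells begin on Bb3, D4, F4 — each up a 3rd from the last.
Continuing the starts: Ab4 → C5.
From C5 the diatonic shape gives C5 Ab4 D4.

C5 Ab4 D4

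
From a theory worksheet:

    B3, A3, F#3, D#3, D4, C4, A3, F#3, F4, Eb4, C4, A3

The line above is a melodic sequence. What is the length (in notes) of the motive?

4

There are 12 notes; a 4-note unit gives 3 cells:
B3 A3 F#3 D#3 | D4 C4 A3 F#3 | F4 Eb4 C4 A3
That's a consistent up a 3rd shift per cell, and no other grouping gives one.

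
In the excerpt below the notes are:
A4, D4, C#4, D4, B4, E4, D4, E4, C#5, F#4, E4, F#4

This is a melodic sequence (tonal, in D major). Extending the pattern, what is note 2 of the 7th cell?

C#5

Grouping in 4s, the 2nd note of each cell is D4, E4, F#4.
Each moves up a 2nd. Continuing: G4 → A4 → B4 → C#5.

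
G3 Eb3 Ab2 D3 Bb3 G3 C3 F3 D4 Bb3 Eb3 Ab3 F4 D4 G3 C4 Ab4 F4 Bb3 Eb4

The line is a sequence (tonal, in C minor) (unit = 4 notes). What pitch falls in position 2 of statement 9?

With 4-note cells, note 2 of each statement runs Eb3, G3, Bb3, D4, F4.
Carrying that up a 3rd forward: Ab4 → C5 → Eb5 → G5.

G5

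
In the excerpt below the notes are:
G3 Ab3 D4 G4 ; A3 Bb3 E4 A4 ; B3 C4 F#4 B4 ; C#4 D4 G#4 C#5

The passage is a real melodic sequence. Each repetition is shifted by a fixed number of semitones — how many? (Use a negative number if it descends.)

2

The 4-note cells begin on G3, A3, B3, C#4 — each up a 2nd from the last.
Counting half-steps from G3 to A3: 2.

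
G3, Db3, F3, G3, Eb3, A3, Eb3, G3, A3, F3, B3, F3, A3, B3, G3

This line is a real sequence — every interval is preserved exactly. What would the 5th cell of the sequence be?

D#4 A3 C#4 D#4 B3

With a 5-note motive the entries are G3, A3, B3, each up a 2nd from the previous.
Continuing the starts: C#4 → D#4.
From D#4 the exact shape gives D#4 A3 C#4 D#4 B3.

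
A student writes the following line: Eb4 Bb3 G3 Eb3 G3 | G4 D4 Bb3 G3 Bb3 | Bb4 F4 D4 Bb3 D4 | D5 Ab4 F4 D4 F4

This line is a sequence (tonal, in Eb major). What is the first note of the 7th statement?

Taking 5-note groups, the heads are Eb4, G4, Bb4, D5: the pattern moves up a 3rd.
Continuing: F5 → Ab5 → C6. Statement 7 starts on C6.

C6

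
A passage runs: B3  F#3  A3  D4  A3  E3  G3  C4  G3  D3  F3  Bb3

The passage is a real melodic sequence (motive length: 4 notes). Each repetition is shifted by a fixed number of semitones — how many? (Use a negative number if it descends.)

-2

Unit = 4 notes; the statements start on B3, A3, G3, moving down a 2nd each time.
B3→A3 is 57 − 59 = -2 semitones.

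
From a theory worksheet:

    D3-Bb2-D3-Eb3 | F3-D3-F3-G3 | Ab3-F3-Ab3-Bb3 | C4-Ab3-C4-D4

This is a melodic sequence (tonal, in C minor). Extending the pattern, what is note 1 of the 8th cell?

The unit is 4 notes. Position-1 pitches of the 4 shown cells: D3, F3, Ab3, C4.
Carrying that up a 3rd forward: Eb4 → G4 → Bb4 → D5.

D5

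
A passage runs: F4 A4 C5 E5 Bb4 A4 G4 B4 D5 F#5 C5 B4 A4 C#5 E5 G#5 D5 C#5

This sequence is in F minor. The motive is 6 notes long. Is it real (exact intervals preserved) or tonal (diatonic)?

Each cell has the same semitone pattern (4, 3, 4, -6, -1) — intervals are preserved exactly.
And A4 lies outside F minor, so the sequence is real rather than tonal.

real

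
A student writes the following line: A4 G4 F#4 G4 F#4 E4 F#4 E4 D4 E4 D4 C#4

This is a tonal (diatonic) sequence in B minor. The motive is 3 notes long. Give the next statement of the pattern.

D4 C#4 B3

With a 3-note motive the entries are A4, G4, F#4, E4, each down a 2nd from the previous.
From D4 the diatonic shape gives D4 C#4 B3.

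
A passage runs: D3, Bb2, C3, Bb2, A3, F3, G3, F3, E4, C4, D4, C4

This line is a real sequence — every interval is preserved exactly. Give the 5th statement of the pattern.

The 4-note cells begin on D3, A3, E4 — each up a 5th from the last.
Extending up a 5th: B4 → F#5.
So cell 5 is F#5 D5 E5 D5.

F#5 D5 E5 D5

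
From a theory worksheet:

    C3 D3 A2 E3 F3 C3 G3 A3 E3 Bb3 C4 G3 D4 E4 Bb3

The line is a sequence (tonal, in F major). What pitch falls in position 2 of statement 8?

D5

Grouping in 3s, the 2nd note of each cell is D3, F3, A3, C4, E4.
Each moves up a 3rd. Continuing: G4 → Bb4 → D5.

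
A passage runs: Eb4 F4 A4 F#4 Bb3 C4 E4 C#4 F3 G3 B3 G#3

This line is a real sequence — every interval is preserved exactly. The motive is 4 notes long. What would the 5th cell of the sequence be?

Unit = 4 notes; the statements start on Eb4, Bb3, F3, moving down a 4th each time.
Continuing the starts: C3 → G2.
So cell 5 is G2 A2 C#3 A#2.

G2 A2 C#3 A#2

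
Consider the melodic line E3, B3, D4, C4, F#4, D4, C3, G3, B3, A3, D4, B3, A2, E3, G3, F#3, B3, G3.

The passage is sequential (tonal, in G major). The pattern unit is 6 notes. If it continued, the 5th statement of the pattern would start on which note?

D2

With a 6-note motive the entries are E3, C3, A2, each down a 3rd from the previous.
Extending the heads down a 3rd: F#2 → D2.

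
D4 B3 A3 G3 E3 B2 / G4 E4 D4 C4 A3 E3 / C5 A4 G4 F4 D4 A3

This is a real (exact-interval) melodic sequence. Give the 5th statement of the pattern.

Bb5 G5 F5 Eb5 C5 G4

The 6-note cells begin on D4, G4, C5 — each up a 4th from the last.
Continuing the starts: F5 → Bb5.
So cell 5 is Bb5 G5 F5 Eb5 C5 G4.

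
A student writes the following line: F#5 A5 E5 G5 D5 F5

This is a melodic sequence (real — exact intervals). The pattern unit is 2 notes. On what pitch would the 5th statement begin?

Bb4

Taking 2-note groups, the heads are F#5, E5, D5: the pattern moves down a 2nd.
Extending the heads down a 2nd: C5 → Bb4.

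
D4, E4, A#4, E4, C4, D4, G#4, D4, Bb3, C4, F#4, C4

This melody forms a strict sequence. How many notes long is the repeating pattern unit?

There are 12 notes; a 4-note unit gives 3 cells:
D4 E4 A#4 E4 | C4 D4 G#4 D4 | Bb3 C4 F#4 C4
Each cell is the previous one down a 2nd — so the unit is 4 notes.

4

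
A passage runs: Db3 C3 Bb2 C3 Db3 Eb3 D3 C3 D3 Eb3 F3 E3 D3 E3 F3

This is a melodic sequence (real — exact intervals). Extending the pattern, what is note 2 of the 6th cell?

Grouping in 5s, the 2nd note of each cell is C3, D3, E3.
Carrying that up a 2nd forward: F#3 → G#3 → A#3.

A#3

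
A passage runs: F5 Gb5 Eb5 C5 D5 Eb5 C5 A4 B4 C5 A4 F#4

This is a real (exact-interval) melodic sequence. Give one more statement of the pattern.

G#4 A4 F#4 D#4

The 4-note cells begin on F5, D5, B4 — each down a 3rd from the last.
From G#4 the exact shape gives G#4 A4 F#4 D#4.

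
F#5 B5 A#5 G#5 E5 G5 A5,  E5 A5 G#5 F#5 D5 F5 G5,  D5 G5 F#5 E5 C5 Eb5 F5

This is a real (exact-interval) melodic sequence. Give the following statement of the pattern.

C5 F5 E5 D5 Bb4 Db5 Eb5

Taking 7-note groups, the heads are F#5, E5, D5: the pattern moves down a 2nd.
Statement 4 starts on C5 and keeps the same exact contour: C5 F5 E5 D5 Bb4 Db5 Eb5.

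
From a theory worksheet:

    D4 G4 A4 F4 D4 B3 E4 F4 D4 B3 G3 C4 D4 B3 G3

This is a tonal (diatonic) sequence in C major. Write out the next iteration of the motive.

The 5-note cells begin on D4, B3, G3 — each down a 3rd from the last.
Statement 4 starts on E3 and keeps the same diatonic contour: E3 A3 B3 G3 E3.

E3 A3 B3 G3 E3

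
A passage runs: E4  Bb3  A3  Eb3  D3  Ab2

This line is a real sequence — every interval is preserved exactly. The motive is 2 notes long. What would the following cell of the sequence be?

Taking 2-note groups, the heads are E4, A3, D3: the pattern moves down a 5th.
So cell 4 is G2 Db2.

G2 Db2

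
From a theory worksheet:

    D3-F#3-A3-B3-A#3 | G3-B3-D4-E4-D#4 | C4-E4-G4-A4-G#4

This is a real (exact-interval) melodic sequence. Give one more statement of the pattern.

F4 A4 C5 D5 C#5

With a 5-note motive the entries are D3, G3, C4, each up a 4th from the previous.
So cell 4 is F4 A4 C5 D5 C#5.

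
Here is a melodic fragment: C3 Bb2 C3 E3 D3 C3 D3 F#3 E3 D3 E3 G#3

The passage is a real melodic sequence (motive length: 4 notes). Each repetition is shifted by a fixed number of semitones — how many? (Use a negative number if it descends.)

The 4-note cells begin on C3, D3, E3 — each up a 2nd from the last.
C3 to D3 spans +2 semitones.

2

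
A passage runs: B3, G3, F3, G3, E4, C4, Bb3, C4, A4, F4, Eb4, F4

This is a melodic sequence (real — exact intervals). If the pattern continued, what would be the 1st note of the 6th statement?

With 4-note cells, note 1 of each statement runs B3, E4, A4.
Carrying that up a 4th forward: D5 → G5 → C6.

C6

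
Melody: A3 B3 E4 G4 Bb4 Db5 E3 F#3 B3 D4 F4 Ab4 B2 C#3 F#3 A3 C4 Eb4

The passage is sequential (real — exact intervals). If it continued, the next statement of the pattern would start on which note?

F#2

The 6-note cells begin on A3, E3, B2 — each down a 4th from the last.
The next head, down a 4th from B2, is F#2.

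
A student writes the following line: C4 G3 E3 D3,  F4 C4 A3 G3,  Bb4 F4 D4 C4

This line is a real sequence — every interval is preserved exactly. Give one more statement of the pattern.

Eb5 Bb4 G4 F4

With a 4-note motive the entries are C4, F4, Bb4, each up a 4th from the previous.
Statement 4 starts on Eb5 and keeps the same exact contour: Eb5 Bb4 G4 F4.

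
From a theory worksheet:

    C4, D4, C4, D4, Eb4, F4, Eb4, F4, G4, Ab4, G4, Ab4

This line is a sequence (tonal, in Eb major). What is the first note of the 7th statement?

With a 4-note motive the entries are C4, Eb4, G4, each up a 3rd from the previous.
Extending the heads up a 3rd: Bb4 → D5 → F5 → Ab5.

Ab5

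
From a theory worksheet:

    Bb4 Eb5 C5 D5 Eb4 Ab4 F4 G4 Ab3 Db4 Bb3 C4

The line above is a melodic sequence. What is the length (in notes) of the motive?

12 notes total. Splitting into 3 groups of 4:
Bb4 Eb5 C5 D5 | Eb4 Ab4 F4 G4 | Ab3 Db4 Bb3 C4
Each cell is the previous one down a 5th — so the unit is 4 notes.

4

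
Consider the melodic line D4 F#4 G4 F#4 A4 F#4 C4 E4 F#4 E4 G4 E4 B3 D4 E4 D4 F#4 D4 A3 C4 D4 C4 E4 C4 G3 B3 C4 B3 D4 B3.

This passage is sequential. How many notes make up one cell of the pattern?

There are 30 notes; a 6-note unit gives 5 cells:
D4 F#4 G4 F#4 A4 F#4 | C4 E4 F#4 E4 G4 E4 | B3 D4 E4 D4 F#4 D4 | A3 C4 D4 C4 E4 C4 | G3 B3 C4 B3 D4 B3
Each cell is the previous one down a 2nd — so the unit is 6 notes.

6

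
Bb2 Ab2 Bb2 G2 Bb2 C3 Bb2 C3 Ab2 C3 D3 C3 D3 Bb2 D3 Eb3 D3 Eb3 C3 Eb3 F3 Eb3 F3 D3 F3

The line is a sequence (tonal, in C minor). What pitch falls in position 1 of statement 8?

Bb3

The unit is 5 notes. Position-1 pitches of the 5 shown cells: Bb2, C3, D3, Eb3, F3.
Carrying that up a 2nd forward: G3 → Ab3 → Bb3.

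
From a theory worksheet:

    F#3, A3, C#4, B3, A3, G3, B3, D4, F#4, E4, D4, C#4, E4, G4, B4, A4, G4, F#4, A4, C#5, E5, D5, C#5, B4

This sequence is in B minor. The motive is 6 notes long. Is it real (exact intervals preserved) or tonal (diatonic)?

Every note is diatonic to B minor.
Cell 1 has -2 semitones from note 5 to 6, but cell 2 has -1 — the interval quality changes while the contour stays the same, which is the hallmark of a tonal sequence.

tonal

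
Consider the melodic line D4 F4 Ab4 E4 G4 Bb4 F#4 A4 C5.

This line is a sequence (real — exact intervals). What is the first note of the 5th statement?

Taking 3-note groups, the heads are D4, E4, F#4: the pattern moves up a 2nd.
Extending the heads up a 2nd: G#4 → A#4.

A#4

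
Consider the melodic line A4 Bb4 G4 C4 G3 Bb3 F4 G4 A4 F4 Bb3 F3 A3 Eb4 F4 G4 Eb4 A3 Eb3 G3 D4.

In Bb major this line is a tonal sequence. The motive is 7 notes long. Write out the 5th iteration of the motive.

D4 Eb4 C4 F3 C3 Eb3 Bb3

Taking 7-note groups, the heads are A4, G4, F4: the pattern moves down a 2nd.
Continuing the starts: Eb4 → D4.
From D4 the diatonic shape gives D4 Eb4 C4 F3 C3 Eb3 Bb3.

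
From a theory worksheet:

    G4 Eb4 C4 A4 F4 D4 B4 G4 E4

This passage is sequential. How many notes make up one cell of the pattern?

3

9 notes total. Splitting into 3 groups of 3:
G4 Eb4 C4 | A4 F4 D4 | B4 G4 E4
Every group is a transposition up a 2nd of the one before; no shorter unit works.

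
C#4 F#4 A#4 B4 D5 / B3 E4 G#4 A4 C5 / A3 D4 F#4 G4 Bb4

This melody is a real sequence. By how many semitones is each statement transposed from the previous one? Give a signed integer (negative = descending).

Taking 5-note groups, the heads are C#4, B3, A3: the pattern moves down a 2nd.
C#4 to B3 spans -2 semitones.

-2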